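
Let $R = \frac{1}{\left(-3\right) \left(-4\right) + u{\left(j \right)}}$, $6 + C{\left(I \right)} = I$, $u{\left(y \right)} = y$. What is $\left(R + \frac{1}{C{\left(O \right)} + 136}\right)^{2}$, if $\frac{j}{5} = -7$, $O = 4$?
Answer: $\frac{12321}{9498724} \approx 0.0012971$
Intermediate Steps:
$j = -35$ ($j = 5 \left(-7\right) = -35$)
$C{\left(I \right)} = -6 + I$
$R = - \frac{1}{23}$ ($R = \frac{1}{\left(-3\right) \left(-4\right) - 35} = \frac{1}{12 - 35} = \frac{1}{-23} = - \frac{1}{23} \approx -0.043478$)
$\left(R + \frac{1}{C{\left(O \right)} + 136}\right)^{2} = \left(- \frac{1}{23} + \frac{1}{\left(-6 + 4\right) + 136}\right)^{2} = \left(- \frac{1}{23} + \frac{1}{-2 + 136}\right)^{2} = \left(- \frac{1}{23} + \frac{1}{134}\right)^{2} = \left(- \frac{111}{3082}\right)^{2} = \frac{12321}{9498724}$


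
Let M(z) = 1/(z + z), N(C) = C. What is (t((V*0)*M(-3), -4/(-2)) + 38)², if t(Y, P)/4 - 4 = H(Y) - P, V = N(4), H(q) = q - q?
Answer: 2116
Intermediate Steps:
H(q) = 0
V = 4
M(z) = 1/(2*z)
t(Y, P) = 16 - 4*P (t(Y, P) = 16 + 4*(0 - P) = 16 + 4*(-P) = 16 - 4*P)
(t((V*0)*M(-3), -4/(-2)) + 38)² = ((16 - (-16)/(-2)) + 38)² = ((16 - (-16)*(-1)/2) + 38)² = ((16 - 4*2) + 38)² = ((16 - 8) + 38)² = (8 + 38)² = 46² = 2116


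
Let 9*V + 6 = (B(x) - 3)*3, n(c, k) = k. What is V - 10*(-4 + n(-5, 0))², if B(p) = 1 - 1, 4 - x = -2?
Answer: -485/3 ≈ -161.67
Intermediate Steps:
x = 6 (x = 4 - 1*(-2) = 4 + 2 = 6)
B(p) = 0
V = -5/3 (V = -⅔ + ((0 - 3)*3)/9 = -⅔ + (-3*3)/9 = -⅔ + (⅑)*(-9) = -⅔ - 1 = -5/3 ≈ -1.6667)
V - 10*(-4 + n(-5, 0))² = -5/3 - 10*(-4 + 0)² = -5/3 - 10*(-4)² = -5/3 - 10*16 = -5/3 - 160 = -485/3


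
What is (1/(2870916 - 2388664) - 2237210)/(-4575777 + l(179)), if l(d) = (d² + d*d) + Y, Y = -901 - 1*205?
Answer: 359632998973/725435769284 ≈ 0.49575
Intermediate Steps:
Y = -1106 (Y = -901 - 205 = -1106)
l(d) = -1106 + 2*d² (l(d) = (d² + d*d) - 1106 = (d² + d²) - 1106 = 2*d² - 1106 = -1106 + 2*d²)
(1/(2870916 - 2388664) - 2237210)/(-4575777 + l(179)) = (1/(2870916 - 2388664) - 2237210)/(-4575777 + (-1106 + 2*179²)) = (1/482252 - 2237210)/(-4575777 + (-1106 + 2*32041)) = (1/482252 - 2237210)/(-4575777 + (-1106 + 64082)) = -1078898996919/(482252*(-4575777 + 62976)) = -1078898996919/482252/(-4512801) = -1078898996919/482252*(-1/4512801) = 359632998973/725435769284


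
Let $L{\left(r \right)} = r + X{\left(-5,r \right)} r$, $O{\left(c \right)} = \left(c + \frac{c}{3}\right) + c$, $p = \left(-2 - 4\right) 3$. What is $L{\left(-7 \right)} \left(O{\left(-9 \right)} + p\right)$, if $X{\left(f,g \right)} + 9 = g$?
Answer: $-4095$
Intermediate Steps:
$p = -18$ ($p = \left(-6\right) 3 = -18$)
$X{\left(f,g \right)} = -9 + g$
$O{\left(c \right)} = \frac{7 c}{3}$ ($O{\left(c \right)} = \left(c + c \frac{1}{3}\right) + c = \left(c + \frac{c}{3}\right) + c = \frac{4 c}{3} + c = \frac{7 c}{3}$)
$L{\left(r \right)} = r + r \left(-9 + r\right)$ ($L{\left(r \right)} = r + \left(-9 + r\right) r = r + r \left(-9 + r\right)$)
$L{\left(-7 \right)} \left(O{\left(-9 \right)} + p\right) = - 7 \left(-8 - 7\right) \left(\frac{7}{3} \left(-9\right) - 18\right) = \left(-7\right) \left(-15\right) \left(-21 - 18\right) = 105 \left(-39\right) = -4095$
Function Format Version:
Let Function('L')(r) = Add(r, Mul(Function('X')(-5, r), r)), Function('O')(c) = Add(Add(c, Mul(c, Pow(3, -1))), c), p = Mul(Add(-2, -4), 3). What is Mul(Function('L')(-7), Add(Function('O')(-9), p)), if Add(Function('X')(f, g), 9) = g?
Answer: -4095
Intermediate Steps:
p = -18 (p = Mul(-6, 3) = -18)
Function('X')(f, g) = Add(-9, g)
Function('O')(c) = Mul(Rational(7, 3), c) (Function('O')(c) = Add(Add(c, Mul(c, Rational(1, 3))), c) = Add(Add(c, Mul(Rational(1, 3), c)), c) = Add(Mul(Rational(4, 3), c), c) = Mul(Rational(7, 3), c))
Function('L')(r) = Add(r, Mul(r, Add(-9, r))) (Function('L')(r) = Add(r, Mul(Add(-9, r), r)) = Add(r, Mul(r, Add(-9, r))))
Mul(Function('L')(-7), Add(Function('O')(-9), p)) = Mul(Mul(-7, Add(-8, -7)), Add(Mul(Rational(7, 3), -9), -18)) = Mul(Mul(-7, -15), Add(-21, -18)) = Mul(105, -39) = -4095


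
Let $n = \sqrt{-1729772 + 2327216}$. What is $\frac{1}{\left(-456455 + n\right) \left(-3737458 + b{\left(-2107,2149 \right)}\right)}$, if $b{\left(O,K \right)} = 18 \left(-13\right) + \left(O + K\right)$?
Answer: $\frac{91291}{155748301278884930} + \frac{\sqrt{149361}}{389370753197212325} \approx 5.8714 \cdot 10^{-13}$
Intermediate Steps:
$b{\left(O,K \right)} = -234 + K + O$ ($b{\left(O,K \right)} = -234 + \left(K + O\right) = -234 + K + O$)
$n = 2 \sqrt{149361}$ ($n = \sqrt{597444} = 2 \sqrt{149361} \approx 772.95$)
$\frac{1}{\left(-456455 + n\right) \left(-3737458 + b{\left(-2107,2149 \right)}\right)} = \frac{1}{\left(-456455 + 2 \sqrt{149361}\right) \left(-3737458 - 192\right)} = \frac{1}{\left(-456455 + 2 \sqrt{149361}\right) \left(-3737650\right)} = \frac{1}{1706069030750 - 7475300 \sqrt{149361}}$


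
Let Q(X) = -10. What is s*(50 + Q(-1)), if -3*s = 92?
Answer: -3680/3 ≈ -1226.7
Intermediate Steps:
s = -92/3 (s = -1/3*92 = -92/3 ≈ -30.667)
s*(50 + Q(-1)) = -92*(50 - 10)/3 = -92/3*40 = -3680/3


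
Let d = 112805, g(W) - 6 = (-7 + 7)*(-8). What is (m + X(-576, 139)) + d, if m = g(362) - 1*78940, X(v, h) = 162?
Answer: 34033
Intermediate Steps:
g(W) = 6 (g(W) = 6 + (-7 + 7)*(-8) = 6 + 0*(-8) = 6 + 0 = 6)
m = -78934 (m = 6 - 1*78940 = 6 - 78940 = -78934)
(m + X(-576, 139)) + d = (-78934 + 162) + 112805 = -78772 + 112805 = 34033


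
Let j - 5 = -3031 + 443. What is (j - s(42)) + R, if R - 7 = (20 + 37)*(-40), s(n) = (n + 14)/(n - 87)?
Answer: -218464/45 ≈ -4854.8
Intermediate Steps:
s(n) = (14 + n)/(-87 + n)
R = -2273 (R = 7 + (20 + 37)*(-40) = 7 + 57*(-40) = 7 - 2280 = -2273)
j = -2583 (j = 5 + (-3031 + 443) = 5 - 2588 = -2583)
(j - s(42)) + R = (-2583 - (14 + 42)/(-87 + 42)) - 2273 = (-2583 - 56/(-45)) - 2273 = (-2583 - (-1)*56/45) - 2273 = (-2583 - 1*(-56/45)) - 2273 = (-2583 + 56/45) - 2273 = -116179/45 - 2273 = -218464/45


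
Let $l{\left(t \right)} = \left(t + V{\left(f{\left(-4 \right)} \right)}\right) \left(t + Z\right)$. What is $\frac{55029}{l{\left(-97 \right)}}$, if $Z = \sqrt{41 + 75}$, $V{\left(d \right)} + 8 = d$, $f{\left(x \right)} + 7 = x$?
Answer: $\frac{5337813}{1077988} + \frac{55029 \sqrt{29}}{538994} \approx 5.5014$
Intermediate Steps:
$f{\left(x \right)} = -7 + x$
$V{\left(d \right)} = -8 + d$
$Z = 2 \sqrt{29}$ ($Z = \sqrt{116} = 2 \sqrt{29} \approx 10.77$)
$l{\left(t \right)} = \left(-19 + t\right) \left(t + 2 \sqrt{29}\right)$ ($l{\left(t \right)} = \left(t - 19\right) \left(t + 2 \sqrt{29}\right) = \left(-19 + t\right) \left(t + 2 \sqrt{29}\right)$)
$\frac{55029}{l{\left(-97 \right)}} = \frac{55029}{\left(-97\right)^{2} - 38 \sqrt{29} - -1843 + 2 \left(-97\right) \sqrt{29}} = \frac{55029}{9409 - 38 \sqrt{29} + 1843 - 194 \sqrt{29}} = \frac{55029}{11252 - 232 \sqrt{29}}$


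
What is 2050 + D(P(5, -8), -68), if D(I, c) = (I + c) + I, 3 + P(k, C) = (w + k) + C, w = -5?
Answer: 1960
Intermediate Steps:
P(k, C) = -8 + C + k (P(k, C) = -3 + ((-5 + k) + C) = -3 + (-5 + C + k) = -8 + C + k)
D(I, c) = c + 2*I
2050 + D(P(5, -8), -68) = 2050 + (-68 + 2*(-8 - 8 + 5)) = 2050 + (-68 + 2*(-11)) = 2050 + (-68 - 22) = 2050 - 90 = 1960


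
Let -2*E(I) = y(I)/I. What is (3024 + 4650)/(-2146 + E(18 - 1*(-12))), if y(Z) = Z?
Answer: -5116/1431 ≈ -3.5751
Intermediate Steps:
E(I) = -½ (E(I) = -I/(2*I) = -½*1 = -½)
(3024 + 4650)/(-2146 + E(18 - 1*(-12))) = (3024 + 4650)/(-2146 - ½) = 7674/(-4293/2) = 7674*(-2/4293) = -5116/1431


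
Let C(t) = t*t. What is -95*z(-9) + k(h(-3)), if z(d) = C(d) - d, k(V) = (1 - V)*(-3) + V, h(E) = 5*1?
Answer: -8533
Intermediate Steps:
C(t) = t²
h(E) = 5
k(V) = -3 + 4*V (k(V) = (-3 + 3*V) + V = -3 + 4*V)
z(d) = d² - d
-95*z(-9) + k(h(-3)) = -(-855)*(-1 - 9) + (-3 + 4*5) = -(-855)*(-10) + (-3 + 20) = -95*90 + 17 = -8550 + 17 = -8533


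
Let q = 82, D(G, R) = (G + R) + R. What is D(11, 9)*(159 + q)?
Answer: 6989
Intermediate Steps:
D(G, R) = G + 2*R
D(11, 9)*(159 + q) = (11 + 2*9)*(159 + 82) = (11 + 18)*241 = 29*241 = 6989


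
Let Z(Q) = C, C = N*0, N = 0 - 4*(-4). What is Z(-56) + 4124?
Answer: 4124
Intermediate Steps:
N = 16 (N = 0 + 16 = 16)
C = 0 (C = 16*0 = 0)
Z(Q) = 0
Z(-56) + 4124 = 0 + 4124 = 4124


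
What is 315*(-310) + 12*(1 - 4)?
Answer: -97686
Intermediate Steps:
315*(-310) + 12*(1 - 4) = -97650 + 12*(-3) = -97650 - 36 = -97686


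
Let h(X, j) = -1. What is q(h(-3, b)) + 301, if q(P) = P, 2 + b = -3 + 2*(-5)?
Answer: 300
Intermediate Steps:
b = -15 (b = -2 + (-3 + 2*(-5)) = -2 + (-3 - 10) = -2 - 13 = -15)
q(h(-3, b)) + 301 = -1 + 301 = 300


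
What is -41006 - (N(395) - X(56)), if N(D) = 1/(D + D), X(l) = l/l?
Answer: -32393951/790 ≈ -41005.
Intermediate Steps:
X(l) = 1
N(D) = 1/(2*D)
-41006 - (N(395) - X(56)) = -41006 - ((1/2)/395 - 1*1) = -41006 - ((1/2)*(1/395) - 1) = -41006 - (1/790 - 1) = -41006 - 1*(-789/790) = -41006 + 789/790 = -32393951/790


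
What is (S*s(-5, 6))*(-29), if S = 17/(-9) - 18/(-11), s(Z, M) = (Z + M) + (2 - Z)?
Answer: 5800/99 ≈ 58.586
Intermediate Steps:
s(Z, M) = 2 + M (s(Z, M) = (M + Z) + (2 - Z) = 2 + M)
S = -25/99 (S = 17*(-⅑) - 18*(-1/11) = -17/9 + 18/11 = -25/99 ≈ -0.25253)
(S*s(-5, 6))*(-29) = -25*(2 + 6)/99*(-29) = -25/99*8*(-29) = -200/99*(-29) = 5800/99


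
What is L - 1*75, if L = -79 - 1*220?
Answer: -374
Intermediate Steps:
L = -299 (L = -79 - 220 = -299)
L - 1*75 = -299 - 1*75 = -299 - 75 = -374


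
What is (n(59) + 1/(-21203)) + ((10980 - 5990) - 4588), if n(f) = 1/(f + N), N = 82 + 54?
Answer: 127855706/318045 ≈ 402.00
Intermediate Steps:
N = 136
n(f) = 1/(136 + f) (n(f) = 1/(f + 136) = 1/(136 + f))
(n(59) + 1/(-21203)) + ((10980 - 5990) - 4588) = (1/(136 + 59) + 1/(-21203)) + ((10980 - 5990) - 4588) = (1/195 - 1/21203) + (4990 - 4588) = (1/195 - 1/21203) + 402 = 1616/318045 + 402 = 127855706/318045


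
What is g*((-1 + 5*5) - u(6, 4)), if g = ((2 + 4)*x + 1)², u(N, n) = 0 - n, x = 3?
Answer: 10108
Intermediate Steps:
u(N, n) = -n
g = 361 (g = ((2 + 4)*3 + 1)² = (6*3 + 1)² = (18 + 1)² = 19² = 361)
g*((-1 + 5*5) - u(6, 4)) = 361*((-1 + 5*5) - (-1)*4) = 361*((-1 + 25) - 1*(-4)) = 361*(24 + 4) = 361*28 = 10108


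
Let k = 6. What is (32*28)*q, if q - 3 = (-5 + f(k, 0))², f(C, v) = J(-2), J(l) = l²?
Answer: 3584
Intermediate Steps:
f(C, v) = 4 (f(C, v) = (-2)² = 4)
q = 4 (q = 3 + (-5 + 4)² = 3 + (-1)² = 3 + 1 = 4)
(32*28)*q = (32*28)*4 = 896*4 = 3584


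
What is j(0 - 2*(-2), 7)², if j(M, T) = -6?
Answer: 36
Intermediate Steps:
j(0 - 2*(-2), 7)² = (-6)² = 36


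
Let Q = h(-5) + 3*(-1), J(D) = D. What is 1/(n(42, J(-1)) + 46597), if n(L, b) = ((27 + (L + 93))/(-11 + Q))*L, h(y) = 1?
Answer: 13/598957 ≈ 2.1704e-5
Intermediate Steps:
Q = -2 (Q = 1 + 3*(-1) = 1 - 3 = -2)
n(L, b) = L*(-120/13 - L/13) (n(L, b) = ((27 + (L + 93))/(-11 - 2))*L = ((27 + (93 + L))/(-13))*L = ((120 + L)*(-1/13))*L = (-120/13 - L/13)*L = L*(-120/13 - L/13))
1/(n(42, J(-1)) + 46597) = 1/(-1/13*42*(120 + 42) + 46597) = 1/(-1/13*42*162 + 46597) = 1/(-6804/13 + 46597) = 1/(598957/13) = 13/598957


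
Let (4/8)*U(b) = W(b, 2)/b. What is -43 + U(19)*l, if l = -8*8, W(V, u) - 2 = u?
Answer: -1329/19 ≈ -69.947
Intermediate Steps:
W(V, u) = 2 + u
U(b) = 8/b (U(b) = 2*((2 + 2)/b) = 2*(4/b) = 8/b)
l = -64
-43 + U(19)*l = -43 + (8/19)*(-64) = -43 - 512/19 = -1329/19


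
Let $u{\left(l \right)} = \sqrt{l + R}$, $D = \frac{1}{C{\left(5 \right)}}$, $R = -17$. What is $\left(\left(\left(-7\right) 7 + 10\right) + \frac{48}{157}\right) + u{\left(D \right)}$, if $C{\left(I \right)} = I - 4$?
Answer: $- \frac{6075}{157} + 4 i \approx -38.694 + 4.0 i$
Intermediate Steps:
$C{\left(I \right)} = -4 + I$ ($C{\left(I \right)} = I - 4 = -4 + I$)
$D = 1$ ($D = \frac{1}{-4 + 5} = 1^{-1} = 1$)
$u{\left(l \right)} = \sqrt{-17 + l}$ ($u{\left(l \right)} = \sqrt{l - 17} = \sqrt{-17 + l}$)
$\left(\left(\left(-7\right) 7 + 10\right) + \frac{48}{157}\right) + u{\left(D \right)} = \left(\left(\left(-7\right) 7 + 10\right) + \frac{48}{157}\right) + \sqrt{-17 + 1} = \left(\left(-49 + 10\right) + 48 \cdot \frac{1}{157}\right) + \sqrt{-16} = \left(-39 + \frac{48}{157}\right) + 4 i = - \frac{6075}{157} + 4 i$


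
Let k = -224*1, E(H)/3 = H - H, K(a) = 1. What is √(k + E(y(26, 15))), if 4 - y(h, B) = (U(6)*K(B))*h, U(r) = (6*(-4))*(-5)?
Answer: 4*I*√14 ≈ 14.967*I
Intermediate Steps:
U(r) = 120 (U(r) = -24*(-5) = 120)
y(h, B) = 4 - 120*h (y(h, B) = 4 - 120*1*h = 4 - 120*h)
E(H) = 0 (E(H) = 3*(H - H) = 3*0 = 0)
k = -224
√(k + E(y(26, 15))) = √(-224 + 0) = √(-224) = 4*I*√14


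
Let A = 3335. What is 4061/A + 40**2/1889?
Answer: 13007229/6299815 ≈ 2.0647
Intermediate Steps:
4061/A + 40**2/1889 = 4061/3335 + 40**2/1889 = 4061*(1/3335) + 1600*(1/1889) = 4061/3335 + 1600/1889 = 13007229/6299815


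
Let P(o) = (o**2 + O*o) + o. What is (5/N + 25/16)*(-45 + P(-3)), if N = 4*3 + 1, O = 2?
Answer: -18225/208 ≈ -87.620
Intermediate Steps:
N = 13 (N = 12 + 1 = 13)
P(o) = o**2 + 3*o (P(o) = (o**2 + 2*o) + o = o**2 + 3*o)
(5/N + 25/16)*(-45 + P(-3)) = (5/13 + 25/16)*(-45 - 3*(3 - 3)) = (5*(1/13) + 25*(1/16))*(-45 - 3*0) = (5/13 + 25/16)*(-45 + 0) = (405/208)*(-45) = -18225/208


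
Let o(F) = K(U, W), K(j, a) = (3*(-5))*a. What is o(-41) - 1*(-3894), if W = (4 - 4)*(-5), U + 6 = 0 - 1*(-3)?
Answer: 3894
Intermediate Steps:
U = -3 (U = -6 + (0 - 1*(-3)) = -6 + (0 + 3) = -6 + 3 = -3)
W = 0 (W = 0*(-5) = 0)
K(j, a) = -15*a
o(F) = 0 (o(F) = -15*0 = 0)
o(-41) - 1*(-3894) = 0 - 1*(-3894) = 0 + 3894 = 3894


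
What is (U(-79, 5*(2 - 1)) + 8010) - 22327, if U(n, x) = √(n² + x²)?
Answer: -14317 + √6266 ≈ -14238.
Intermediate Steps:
(U(-79, 5*(2 - 1)) + 8010) - 22327 = (√((-79)² + (5*(2 - 1))²) + 8010) - 22327 = (√(6241 + (5*1)²) + 8010) - 22327 = (√(6241 + 5²) + 8010) - 22327 = (√(6241 + 25) + 8010) - 22327 = (√6266 + 8010) - 22327 = (8010 + √6266) - 22327 = -14317 + √6266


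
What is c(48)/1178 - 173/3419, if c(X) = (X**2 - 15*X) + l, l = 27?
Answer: 5304215/4027582 ≈ 1.3170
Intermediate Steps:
c(X) = 27 + X**2 - 15*X (c(X) = (X**2 - 15*X) + 27 = 27 + X**2 - 15*X)
c(48)/1178 - 173/3419 = (27 + 48**2 - 15*48)/1178 - 173/3419 = (27 + 2304 - 720)*(1/1178) - 173*1/3419 = 1611*(1/1178) - 173/3419 = 1611/1178 - 173/3419 = 5304215/4027582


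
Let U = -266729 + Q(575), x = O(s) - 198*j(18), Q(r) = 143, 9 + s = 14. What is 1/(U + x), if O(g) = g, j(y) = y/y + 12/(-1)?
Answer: -1/264403 ≈ -3.7821e-6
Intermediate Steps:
s = 5 (s = -9 + 14 = 5)
j(y) = -11 (j(y) = 1 + 12*(-1) = 1 - 12 = -11)
x = 2183 (x = 5 - 198*(-11) = 5 + 2178 = 2183)
U = -266586 (U = -266729 + 143 = -266586)
1/(U + x) = 1/(-266586 + 2183) = 1/(-264403) = -1/264403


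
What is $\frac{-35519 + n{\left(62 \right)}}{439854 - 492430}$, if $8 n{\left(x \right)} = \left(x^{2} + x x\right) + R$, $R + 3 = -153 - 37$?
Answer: $\frac{276657}{420608} \approx 0.65775$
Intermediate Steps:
$R = -193$ ($R = -3 - 190 = -193$)
$n{\left(x \right)} = - \frac{193}{8} + \frac{x^{2}}{4}$ ($n{\left(x \right)} = \frac{\left(x^{2} + x x\right) - 193}{8} = \frac{\left(x^{2} + x^{2}\right) - 193}{8} = \frac{2 x^{2} - 193}{8} = \frac{-193 + 2 x^{2}}{8} = - \frac{193}{8} + \frac{x^{2}}{4}$)
$\frac{-35519 + n{\left(62 \right)}}{439854 - 492430} = \frac{-35519 - \left(\frac{193}{8} - \frac{62^{2}}{4}\right)}{439854 - 492430} = \frac{-35519 + \left(- \frac{193}{8} + \frac{1}{4} \cdot 3844\right)}{-52576} = \left(-35519 + \left(- \frac{193}{8} + 961\right)\right) \left(- \frac{1}{52576}\right) = \left(-35519 + \frac{7495}{8}\right) \left(- \frac{1}{52576}\right) = \left(- \frac{276657}{8}\right) \left(- \frac{1}{52576}\right) = \frac{276657}{420608}$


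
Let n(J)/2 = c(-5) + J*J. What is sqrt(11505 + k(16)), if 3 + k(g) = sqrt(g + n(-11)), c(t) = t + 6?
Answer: sqrt(11502 + 2*sqrt(65)) ≈ 107.32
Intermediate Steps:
c(t) = 6 + t
n(J) = 2 + 2*J**2 (n(J) = 2*((6 - 5) + J*J) = 2*(1 + J**2) = 2 + 2*J**2)
k(g) = -3 + sqrt(244 + g) (k(g) = -3 + sqrt(g + (2 + 2*(-11)**2)) = -3 + sqrt(g + (2 + 2*121)) = -3 + sqrt(g + (2 + 242)) = -3 + sqrt(g + 244) = -3 + sqrt(244 + g))
sqrt(11505 + k(16)) = sqrt(11505 + (-3 + sqrt(244 + 16))) = sqrt(11505 + (-3 + sqrt(260))) = sqrt(11505 + (-3 + 2*sqrt(65))) = sqrt(11502 + 2*sqrt(65))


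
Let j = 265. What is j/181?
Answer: 265/181 ≈ 1.4641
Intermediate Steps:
j/181 = 265/181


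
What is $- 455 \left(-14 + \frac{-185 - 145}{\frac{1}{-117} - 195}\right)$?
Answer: $\frac{63885185}{11408} \approx 5600.0$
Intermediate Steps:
$- 455 \left(-14 + \frac{-185 - 145}{\frac{1}{-117} - 195}\right) = - 455 \left(-14 - \frac{330}{- \frac{1}{117} - 195}\right) = - 455 \left(-14 - \frac{330}{- \frac{22816}{117}}\right) = - 455 \left(-14 - - \frac{19305}{11408}\right) = - 455 \left(-14 + \frac{19305}{11408}\right) = \left(-455\right) \left(- \frac{140407}{11408}\right) = \frac{63885185}{11408}$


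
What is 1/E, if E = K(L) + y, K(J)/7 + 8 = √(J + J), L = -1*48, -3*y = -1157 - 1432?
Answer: 269/218651 - 28*I*√6/655953 ≈ 0.0012303 - 0.00010456*I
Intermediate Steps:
y = 863 (y = -(-1157 - 1432)/3 = -⅓*(-2589) = 863)
L = -48
K(J) = -56 + 7*√2*√J (K(J) = -56 + 7*√(J + J) = -56 + 7*√(2*J) = -56 + 7*(√2*√J) = -56 + 7*√2*√J)
E = 807 + 28*I*√6 (E = (-56 + 7*√2*√(-48)) + 863 = (-56 + 7*√2*(4*I*√3)) + 863 = (-56 + 28*I*√6) + 863 = 807 + 28*I*√6 ≈ 807.0 + 68.586*I)
1/E = 1/(807 + 28*I*√6)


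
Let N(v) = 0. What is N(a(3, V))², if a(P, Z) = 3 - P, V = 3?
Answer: 0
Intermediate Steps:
N(a(3, V))² = 0² = 0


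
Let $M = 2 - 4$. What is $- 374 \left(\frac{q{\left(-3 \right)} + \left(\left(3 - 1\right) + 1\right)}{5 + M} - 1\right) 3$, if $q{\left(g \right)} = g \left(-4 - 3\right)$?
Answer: $-7854$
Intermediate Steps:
$q{\left(g \right)} = - 7 g$ ($q{\left(g \right)} = g \left(-7\right) = - 7 g$)
$M = -2$
$- 374 \left(\frac{q{\left(-3 \right)} + \left(\left(3 - 1\right) + 1\right)}{5 + M} - 1\right) 3 = - 374 \left(\frac{\left(-7\right) \left(-3\right) + \left(\left(3 - 1\right) + 1\right)}{5 - 2} - 1\right) 3 = - 374 \left(\frac{21 + \left(2 + 1\right)}{3} - 1\right) 3 = - 374 \left(\left(21 + 3\right) \frac{1}{3} - 1\right) 3 = - 374 \left(24 \cdot \frac{1}{3} - 1\right) 3 = - 374 \left(8 - 1\right) 3 = - 374 \cdot 7 \cdot 3 = \left(-374\right) 21 = -7854$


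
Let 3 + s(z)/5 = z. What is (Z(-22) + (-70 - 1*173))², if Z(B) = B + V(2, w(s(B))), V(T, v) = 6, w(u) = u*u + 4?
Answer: 67081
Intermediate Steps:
s(z) = -15 + 5*z
w(u) = 4 + u² (w(u) = u² + 4 = 4 + u²)
Z(B) = 6 + B (Z(B) = B + 6 = 6 + B)
(Z(-22) + (-70 - 1*173))² = ((6 - 22) + (-70 - 1*173))² = (-16 + (-70 - 173))² = (-16 - 243)² = (-259)² = 67081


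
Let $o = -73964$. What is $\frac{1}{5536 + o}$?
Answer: $- \frac{1}{68428} \approx -1.4614 \cdot 10^{-5}$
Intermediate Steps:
$\frac{1}{5536 + o} = \frac{1}{5536 - 73964} = \frac{1}{-68428} = - \frac{1}{68428}$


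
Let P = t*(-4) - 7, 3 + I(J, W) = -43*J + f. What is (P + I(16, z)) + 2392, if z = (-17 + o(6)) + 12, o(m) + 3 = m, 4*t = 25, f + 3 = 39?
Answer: 1705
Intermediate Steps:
f = 36 (f = -3 + 39 = 36)
t = 25/4 (t = (¼)*25 = 25/4 ≈ 6.2500)
o(m) = -3 + m
z = -2 (z = (-17 + (-3 + 6)) + 12 = (-17 + 3) + 12 = -14 + 12 = -2)
I(J, W) = 33 - 43*J (I(J, W) = -3 + (-43*J + 36) = -3 + (36 - 43*J) = 33 - 43*J)
P = -32 (P = (25/4)*(-4) - 7 = -25 - 7 = -32)
(P + I(16, z)) + 2392 = (-32 + (33 - 43*16)) + 2392 = (-32 + (33 - 688)) + 2392 = (-32 - 655) + 2392 = -687 + 2392 = 1705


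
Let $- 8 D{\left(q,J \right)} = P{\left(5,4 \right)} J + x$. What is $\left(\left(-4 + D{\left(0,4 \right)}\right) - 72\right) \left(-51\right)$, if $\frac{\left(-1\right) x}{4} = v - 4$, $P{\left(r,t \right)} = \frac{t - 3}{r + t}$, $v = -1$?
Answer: $\frac{12019}{3} \approx 4006.3$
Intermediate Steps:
$P{\left(r,t \right)} = \frac{-3 + t}{r + t}$
$x = 20$ ($x = - 4 \left(-1 - 4\right) = \left(-4\right) \left(-5\right) = 20$)
$D{\left(q,J \right)} = - \frac{5}{2} - \frac{J}{72}$ ($D{\left(q,J \right)} = - \frac{\frac{-3 + 4}{5 + 4} J + 20}{8} = - \frac{\frac{1}{9} \cdot 1 J + 20}{8} = - \frac{\frac{J}{9} + 20}{8} = - \frac{20 + \frac{J}{9}}{8} = - \frac{5}{2} - \frac{J}{72}$)
$\left(\left(-4 + D{\left(0,4 \right)}\right) - 72\right) \left(-51\right) = \left(\left(-4 - \frac{23}{9}\right) - 72\right) \left(-51\right) = \left(- \frac{59}{9} - 72\right) \left(-51\right) = \left(- \frac{707}{9}\right) \left(-51\right) = \frac{12019}{3}$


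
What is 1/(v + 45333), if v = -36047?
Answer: 1/9286 ≈ 0.00010769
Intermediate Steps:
1/(v + 45333) = 1/(-36047 + 45333) = 1/9286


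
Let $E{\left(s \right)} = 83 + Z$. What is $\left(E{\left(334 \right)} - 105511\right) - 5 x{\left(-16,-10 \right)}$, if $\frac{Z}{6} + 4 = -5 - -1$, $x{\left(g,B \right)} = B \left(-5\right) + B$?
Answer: $-105676$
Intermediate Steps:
$x{\left(g,B \right)} = - 4 B$ ($x{\left(g,B \right)} = - 5 B + B = - 4 B$)
$Z = -48$ ($Z = -24 + 6 \left(-5 - -1\right) = -24 + 6 \left(-5 + 1\right) = -24 + 6 \left(-4\right) = -24 - 24 = -48$)
$E{\left(s \right)} = 35$ ($E{\left(s \right)} = 83 - 48 = 35$)
$\left(E{\left(334 \right)} - 105511\right) - 5 x{\left(-16,-10 \right)} = \left(35 - 105511\right) - 5 \left(\left(-4\right) \left(-10\right)\right) = -105476 - 200 = -105676$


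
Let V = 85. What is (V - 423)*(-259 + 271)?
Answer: -4056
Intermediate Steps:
(V - 423)*(-259 + 271) = (85 - 423)*(-259 + 271) = -338*12 = -4056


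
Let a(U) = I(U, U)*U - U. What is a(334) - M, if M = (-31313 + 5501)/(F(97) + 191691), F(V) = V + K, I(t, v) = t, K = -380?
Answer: 5322201597/47852 ≈ 1.1122e+5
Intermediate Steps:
F(V) = -380 + V (F(V) = V - 380 = -380 + V)
M = -6453/47852 (M = (-31313 + 5501)/((-380 + 97) + 191691) = -25812/(-283 + 191691) = -25812/191408 = -25812*1/191408 = -6453/47852 ≈ -0.13485)
a(U) = U**2 - U (a(U) = U*U - U = U**2 - U)
a(334) - M = 334*(-1 + 334) - 1*(-6453/47852) = 334*333 + 6453/47852 = 111222 + 6453/47852 = 5322201597/47852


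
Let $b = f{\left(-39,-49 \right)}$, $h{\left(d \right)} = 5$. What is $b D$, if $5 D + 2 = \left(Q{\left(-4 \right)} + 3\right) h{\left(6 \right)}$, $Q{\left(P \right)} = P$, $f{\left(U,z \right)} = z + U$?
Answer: $\frac{616}{5} \approx 123.2$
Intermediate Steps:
$f{\left(U,z \right)} = U + z$
$b = -88$ ($b = -39 - 49 = -88$)
$D = - \frac{7}{5}$ ($D = - \frac{2}{5} + \frac{\left(-4 + 3\right) 5}{5} = - \frac{2}{5} + \frac{\left(-1\right) 5}{5} = - \frac{2}{5} + \frac{1}{5} \left(-5\right) = - \frac{2}{5} - 1 = - \frac{7}{5} \approx -1.4$)
$b D = \left(-88\right) \left(- \frac{7}{5}\right) = \frac{616}{5}$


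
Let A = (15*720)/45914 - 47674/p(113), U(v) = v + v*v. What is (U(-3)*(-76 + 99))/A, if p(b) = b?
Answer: -178995729/546920909 ≈ -0.32728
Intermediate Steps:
U(v) = v + v²
A = -1093841818/2594141 (A = (15*720)/45914 - 47674/113 = 10800*(1/45914) - 47674*1/113 = 5400/22957 - 47674/113 = -1093841818/2594141 ≈ -421.66)
(U(-3)*(-76 + 99))/A = ((-3*(1 - 3))*(-76 + 99))/(-1093841818/2594141) = (-3*(-2)*23)*(-2594141/1093841818) = (6*23)*(-2594141/1093841818) = 138*(-2594141/1093841818) = -178995729/546920909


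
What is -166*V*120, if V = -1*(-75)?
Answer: -1494000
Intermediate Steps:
V = 75
-166*V*120 = -166*75*120 = -12450*120 = -1494000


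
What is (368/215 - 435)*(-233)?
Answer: 21705581/215 ≈ 1.0096e+5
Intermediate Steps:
(368/215 - 435)*(-233) = -93157/215*(-233) = 21705581/215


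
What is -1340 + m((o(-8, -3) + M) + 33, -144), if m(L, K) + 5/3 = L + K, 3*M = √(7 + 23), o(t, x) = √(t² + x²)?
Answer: -4358/3 + √73 + √30/3 ≈ -1442.3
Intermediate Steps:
M = √30/3 (M = √(7 + 23)/3 = √30/3 ≈ 1.8257)
m(L, K) = -5/3 + K + L (m(L, K) = -5/3 + (L + K) = -5/3 + (K + L) = -5/3 + K + L)
-1340 + m((o(-8, -3) + M) + 33, -144) = -1340 + (-5/3 - 144 + ((√((-8)² + (-3)²) + √30/3) + 33)) = -1340 + (-5/3 - 144 + ((√(64 + 9) + √30/3) + 33)) = -1340 + (-5/3 - 144 + ((√73 + √30/3) + 33)) = -1340 + (-5/3 - 144 + (33 + √73 + √30/3)) = -1340 + (-338/3 + √73 + √30/3) = -4358/3 + √73 + √30/3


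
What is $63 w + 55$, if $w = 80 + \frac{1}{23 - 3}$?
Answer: $\frac{101963}{20} \approx 5098.1$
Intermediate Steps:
$w = \frac{1601}{20}$ ($w = 80 + \frac{1}{20} = \frac{1601}{20} \approx 80.05$)
$63 w + 55 = 63 \cdot \frac{1601}{20} + 55 = \frac{100863}{20} + 55 = \frac{101963}{20}$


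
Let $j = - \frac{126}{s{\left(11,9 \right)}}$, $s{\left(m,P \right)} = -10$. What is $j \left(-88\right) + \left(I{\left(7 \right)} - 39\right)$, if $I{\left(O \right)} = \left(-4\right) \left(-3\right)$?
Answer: $- \frac{5679}{5} \approx -1135.8$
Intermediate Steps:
$I{\left(O \right)} = 12$
$j = \frac{63}{5}$ ($j = - \frac{126}{-10} = \left(-126\right) \left(- \frac{1}{10}\right) = \frac{63}{5} \approx 12.6$)
$j \left(-88\right) + \left(I{\left(7 \right)} - 39\right) = \frac{63}{5} \left(-88\right) + \left(12 - 39\right) = - \frac{5544}{5} + \left(12 - 39\right) = - \frac{5544}{5} - 27 = - \frac{5679}{5}$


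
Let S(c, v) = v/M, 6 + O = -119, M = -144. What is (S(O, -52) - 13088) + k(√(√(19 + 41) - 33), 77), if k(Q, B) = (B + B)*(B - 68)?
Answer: -421259/36 ≈ -11702.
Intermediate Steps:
O = -125 (O = -6 - 119 = -125)
S(c, v) = -v/144 (S(c, v) = v/(-144) = v*(-1/144) = -v/144)
k(Q, B) = 2*B*(-68 + B) (k(Q, B) = (2*B)*(-68 + B) = 2*B*(-68 + B))
(S(O, -52) - 13088) + k(√(√(19 + 41) - 33), 77) = (-1/144*(-52) - 13088) + 2*77*(-68 + 77) = (13/36 - 13088) + 2*77*9 = -471155/36 + 1386 = -421259/36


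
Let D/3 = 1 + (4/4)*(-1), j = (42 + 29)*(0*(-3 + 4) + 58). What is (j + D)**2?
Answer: 16957924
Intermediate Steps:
j = 4118 (j = 71*(0*1 + 58) = 71*(0 + 58) = 71*58 = 4118)
D = 0 (D = 3*(1 + (4/4)*(-1)) = 3*(1 + (4*(1/4))*(-1)) = 3*(1 + 1*(-1)) = 3*(1 - 1) = 3*0 = 0)
(j + D)**2 = (4118 + 0)**2 = 4118**2 = 16957924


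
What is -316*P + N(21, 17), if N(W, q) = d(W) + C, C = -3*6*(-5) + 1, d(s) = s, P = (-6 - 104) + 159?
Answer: -15372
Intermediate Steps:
P = 49 (P = -110 + 159 = 49)
C = 91 (C = -18*(-5) + 1 = 90 + 1 = 91)
N(W, q) = 91 + W (N(W, q) = W + 91 = 91 + W)
-316*P + N(21, 17) = -316*49 + (91 + 21) = -15484 + 112 = -15372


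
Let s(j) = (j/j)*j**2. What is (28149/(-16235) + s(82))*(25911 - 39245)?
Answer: -1455219303994/16235 ≈ -8.9635e+7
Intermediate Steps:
s(j) = j**2 (s(j) = 1*j**2 = j**2)
(28149/(-16235) + s(82))*(25911 - 39245) = (28149/(-16235) + 82**2)*(25911 - 39245) = (28149*(-1/16235) + 6724)*(-13334) = (-28149/16235 + 6724)*(-13334) = (109135991/16235)*(-13334) = -1455219303994/16235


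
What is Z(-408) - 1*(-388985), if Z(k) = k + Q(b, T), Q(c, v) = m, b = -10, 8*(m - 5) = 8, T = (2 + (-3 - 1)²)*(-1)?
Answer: 388583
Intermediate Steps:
T = -18 (T = (2 + (-4)²)*(-1) = (2 + 16)*(-1) = 18*(-1) = -18)
m = 6 (m = 5 + (⅛)*8 = 5 + 1 = 6)
Q(c, v) = 6
Z(k) = 6 + k (Z(k) = k + 6 = 6 + k)
Z(-408) - 1*(-388985) = (6 - 408) - 1*(-388985) = -402 + 388985 = 388583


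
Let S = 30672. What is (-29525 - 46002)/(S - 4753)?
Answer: -75527/25919 ≈ -2.9140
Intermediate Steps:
(-29525 - 46002)/(S - 4753) = (-29525 - 46002)/(30672 - 4753) = -75527/25919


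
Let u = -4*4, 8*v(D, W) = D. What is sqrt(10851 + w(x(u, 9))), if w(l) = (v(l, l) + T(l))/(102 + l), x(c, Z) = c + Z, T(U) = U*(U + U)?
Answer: 3*sqrt(174114670)/380 ≈ 104.17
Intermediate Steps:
v(D, W) = D/8
T(U) = 2*U**2 (T(U) = U*(2*U) = 2*U**2)
u = -16
x(c, Z) = Z + c
w(l) = (2*l**2 + l/8)/(102 + l) (w(l) = (l/8 + 2*l**2)/(102 + l) = (2*l**2 + l/8)/(102 + l))
sqrt(10851 + w(x(u, 9))) = sqrt(10851 + (9 - 16)*(1 + 16*(9 - 16))/(8*(102 + (9 - 16)))) = sqrt(10851 + (1/8)*(-7)*(1 + 16*(-7))/(102 - 7)) = sqrt(10851 + (1/8)*(-7)*(1 - 112)/95) = sqrt(10851 + (1/8)*(-7)*(1/95)*(-111)) = sqrt(10851 + 777/760) = sqrt(8247537/760) = 3*sqrt(174114670)/380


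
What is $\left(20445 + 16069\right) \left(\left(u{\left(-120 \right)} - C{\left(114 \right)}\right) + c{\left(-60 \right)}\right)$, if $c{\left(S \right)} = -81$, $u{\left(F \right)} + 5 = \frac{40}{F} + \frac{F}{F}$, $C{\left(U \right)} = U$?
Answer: $- \frac{21835372}{3} \approx -7.2785 \cdot 10^{6}$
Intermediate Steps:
$u{\left(F \right)} = -4 + \frac{40}{F}$ ($u{\left(F \right)} = -5 + \left(\frac{40}{F} + \frac{F}{F}\right) = -5 + \left(\frac{40}{F} + 1\right) = -5 + \left(1 + \frac{40}{F}\right) = -4 + \frac{40}{F}$)
$\left(20445 + 16069\right) \left(\left(u{\left(-120 \right)} - C{\left(114 \right)}\right) + c{\left(-60 \right)}\right) = \left(20445 + 16069\right) \left(\left(\left(-4 + \frac{40}{-120}\right) - 114\right) - 81\right) = 36514 \left(\left(\left(-4 + 40 \left(- \frac{1}{120}\right)\right) - 114\right) - 81\right) = 36514 \left(\left(\left(-4 - \frac{1}{3}\right) - 114\right) - 81\right) = 36514 \left(\left(- \frac{13}{3} - 114\right) - 81\right) = 36514 \left(- \frac{355}{3} - 81\right) = 36514 \left(- \frac{598}{3}\right) = - \frac{21835372}{3}$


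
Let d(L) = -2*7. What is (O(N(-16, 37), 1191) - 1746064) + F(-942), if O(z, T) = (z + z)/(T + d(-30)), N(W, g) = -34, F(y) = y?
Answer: -2056226130/1177 ≈ -1.7470e+6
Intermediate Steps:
d(L) = -14
O(z, T) = 2*z/(-14 + T) (O(z, T) = (z + z)/(T - 14) = (2*z)/(-14 + T) = 2*z/(-14 + T))
(O(N(-16, 37), 1191) - 1746064) + F(-942) = (2*(-34)/(-14 + 1191) - 1746064) - 942 = (2*(-34)/1177 - 1746064) - 942 = (2*(-34)*(1/1177) - 1746064) - 942 = (-68/1177 - 1746064) - 942 = -2055117396/1177 - 942 = -2056226130/1177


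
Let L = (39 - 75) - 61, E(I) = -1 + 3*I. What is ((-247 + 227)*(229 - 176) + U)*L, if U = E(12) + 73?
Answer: 92344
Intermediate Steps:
L = -97 (L = -36 - 61 = -97)
U = 108 (U = (-1 + 3*12) + 73 = (-1 + 36) + 73 = 35 + 73 = 108)
((-247 + 227)*(229 - 176) + U)*L = ((-247 + 227)*(229 - 176) + 108)*(-97) = (-20*53 + 108)*(-97) = (-1060 + 108)*(-97) = -952*(-97) = 92344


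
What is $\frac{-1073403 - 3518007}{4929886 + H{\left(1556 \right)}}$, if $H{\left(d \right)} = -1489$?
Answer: $- \frac{1530470}{1642799} \approx -0.93162$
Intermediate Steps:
$\frac{-1073403 - 3518007}{4929886 + H{\left(1556 \right)}} = \frac{-1073403 - 3518007}{4929886 - 1489} = - \frac{4591410}{4928397} = \left(-4591410\right) \frac{1}{4928397} = - \frac{1530470}{1642799}$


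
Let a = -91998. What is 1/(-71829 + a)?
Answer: -1/163827 ≈ -6.1040e-6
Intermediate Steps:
1/(-71829 + a) = 1/(-71829 - 91998) = 1/(-163827) = -1/163827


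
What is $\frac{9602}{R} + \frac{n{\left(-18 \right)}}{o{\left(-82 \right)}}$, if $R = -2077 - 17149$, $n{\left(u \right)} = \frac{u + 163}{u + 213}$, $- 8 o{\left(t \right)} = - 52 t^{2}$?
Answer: $- \frac{8183188957}{16385685342} \approx -0.49941$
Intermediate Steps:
$o{\left(t \right)} = \frac{13 t^{2}}{2}$ ($o{\left(t \right)} = - \frac{\left(-52\right) t^{2}}{8} = \frac{13 t^{2}}{2}$)
$n{\left(u \right)} = \frac{163 + u}{213 + u}$
$R = -19226$ ($R = -2077 - 17149 = -19226$)
$\frac{9602}{R} + \frac{n{\left(-18 \right)}}{o{\left(-82 \right)}} = \frac{9602}{-19226} + \frac{\frac{1}{213 - 18} \left(163 - 18\right)}{\frac{13}{2} \left(-82\right)^{2}} = 9602 \left(- \frac{1}{19226}\right) + \frac{\frac{1}{195} \cdot 145}{\frac{13}{2} \cdot 6724} = - \frac{4801}{9613} + \frac{\frac{1}{195} \cdot 145}{43706} = - \frac{4801}{9613} + \frac{29}{39} \cdot \frac{1}{43706} = - \frac{4801}{9613} + \frac{29}{1704534} = - \frac{8183188957}{16385685342}$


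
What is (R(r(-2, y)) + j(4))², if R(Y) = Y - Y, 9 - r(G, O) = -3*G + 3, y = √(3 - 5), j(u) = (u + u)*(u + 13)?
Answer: 18496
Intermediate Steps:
j(u) = 2*u*(13 + u) (j(u) = (2*u)*(13 + u) = 2*u*(13 + u))
y = I*√2 (y = √(-2) = I*√2 ≈ 1.4142*I)
r(G, O) = 6 + 3*G (r(G, O) = 9 - (-3*G + 3) = 9 - (3 - 3*G) = 9 + (-3 + 3*G) = 6 + 3*G)
R(Y) = 0
(R(r(-2, y)) + j(4))² = (0 + 2*4*(13 + 4))² = (0 + 2*4*17)² = (0 + 136)² = 136² = 18496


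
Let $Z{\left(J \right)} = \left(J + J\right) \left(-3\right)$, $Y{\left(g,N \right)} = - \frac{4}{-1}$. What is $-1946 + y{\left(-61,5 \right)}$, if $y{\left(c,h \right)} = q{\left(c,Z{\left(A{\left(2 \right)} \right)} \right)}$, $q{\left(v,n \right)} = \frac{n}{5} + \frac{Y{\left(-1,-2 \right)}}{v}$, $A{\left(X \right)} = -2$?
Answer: $- \frac{592818}{305} \approx -1943.7$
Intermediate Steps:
$Y{\left(g,N \right)} = 4$ ($Y{\left(g,N \right)} = \left(-4\right) \left(-1\right) = 4$)
$Z{\left(J \right)} = - 6 J$ ($Z{\left(J \right)} = 2 J \left(-3\right) = - 6 J$)
$q{\left(v,n \right)} = \frac{4}{v} + \frac{n}{5}$ ($q{\left(v,n \right)} = \frac{n}{5} + \frac{4}{v} = \frac{4}{v} + \frac{n}{5}$)
$y{\left(c,h \right)} = \frac{12}{5} + \frac{4}{c}$ ($y{\left(c,h \right)} = \frac{4}{c} + \frac{\left(-6\right) \left(-2\right)}{5} = \frac{4}{c} + \frac{1}{5} \cdot 12 = \frac{4}{c} + \frac{12}{5} = \frac{12}{5} + \frac{4}{c}$)
$-1946 + y{\left(-61,5 \right)} = -1946 + \left(\frac{12}{5} + \frac{4}{-61}\right) = -1946 + \left(\frac{12}{5} + 4 \left(- \frac{1}{61}\right)\right) = -1946 + \left(\frac{12}{5} - \frac{4}{61}\right) = -1946 + \frac{712}{305} = - \frac{592818}{305}$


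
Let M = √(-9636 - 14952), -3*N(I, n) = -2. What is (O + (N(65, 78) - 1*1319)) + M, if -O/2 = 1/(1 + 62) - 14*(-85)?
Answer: -232997/63 + 6*I*√683 ≈ -3698.4 + 156.81*I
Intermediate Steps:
N(I, n) = ⅔ (N(I, n) = -⅓*(-2) = ⅔)
O = -149942/63 (O = -2*(1/(1 + 62) - 14*(-85)) = -2*(1/63 + 1190) = -2*74971/63 = -149942/63 ≈ -2380.0)
M = 6*I*√683 (M = √(-24588) = 6*I*√683 ≈ 156.81*I)
(O + (N(65, 78) - 1*1319)) + M = (-149942/63 + (⅔ - 1*1319)) + 6*I*√683 = (-149942/63 + (⅔ - 1319)) + 6*I*√683 = (-149942/63 - 3955/3) + 6*I*√683 = -232997/63 + 6*I*√683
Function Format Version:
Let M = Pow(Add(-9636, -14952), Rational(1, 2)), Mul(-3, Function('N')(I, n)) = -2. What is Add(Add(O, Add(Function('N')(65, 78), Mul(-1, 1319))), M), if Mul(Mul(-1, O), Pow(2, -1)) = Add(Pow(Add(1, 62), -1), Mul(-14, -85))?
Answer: Add(Rational(-232997, 63), Mul(6, I, Pow(683, Rational(1, 2)))) ≈ Add(-3698.4, Mul(156.81, I))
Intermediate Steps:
Function('N')(I, n) = Rational(2, 3) (Function('N')(I, n) = Mul(Rational(-1, 3), -2) = Rational(2, 3))
O = Rational(-149942, 63) (O = Mul(-2, Add(Pow(Add(1, 62), -1), Mul(-14, -85))) = Mul(-2, Add(Pow(63, -1), 1190)) = Mul(-2, Add(Rational(1, 63), 1190)) = Mul(-2, Rational(74971, 63)) = Rational(-149942, 63) ≈ -2380.0)
M = Mul(6, I, Pow(683, Rational(1, 2))) (M = Pow(-24588, Rational(1, 2)) = Mul(6, I, Pow(683, Rational(1, 2))) ≈ Mul(156.81, I))
Add(Add(O, Add(Function('N')(65, 78), Mul(-1, 1319))), M) = Add(Add(Rational(-149942, 63), Add(Rational(2, 3), Mul(-1, 1319))), Mul(6, I, Pow(683, Rational(1, 2)))) = Add(Add(Rational(-149942, 63), Add(Rational(2, 3), -1319)), Mul(6, I, Pow(683, Rational(1, 2)))) = Add(Add(Rational(-149942, 63), Rational(-3955, 3)), Mul(6, I, Pow(683, Rational(1, 2)))) = Add(Rational(-232997, 63), Mul(6, I, Pow(683, Rational(1, 2))))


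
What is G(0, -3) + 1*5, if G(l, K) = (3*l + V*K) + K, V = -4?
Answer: 14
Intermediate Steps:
G(l, K) = -3*K + 3*l (G(l, K) = (3*l - 4*K) + K = (-4*K + 3*l) + K = -3*K + 3*l)
G(0, -3) + 1*5 = (-3*(-3) + 3*0) + 1*5 = (9 + 0) + 5 = 9 + 5 = 14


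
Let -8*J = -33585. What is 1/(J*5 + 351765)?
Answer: 8/2982045 ≈ 2.6827e-6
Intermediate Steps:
J = 33585/8 (J = -⅛*(-33585) = 33585/8 ≈ 4198.1)
1/(J*5 + 351765) = 1/((33585/8)*5 + 351765) = 1/(167925/8 + 351765) = 1/(2982045/8) = 8/2982045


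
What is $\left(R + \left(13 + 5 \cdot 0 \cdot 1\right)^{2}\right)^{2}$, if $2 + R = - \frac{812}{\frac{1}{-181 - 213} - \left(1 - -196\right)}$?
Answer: $\frac{176419519854601}{6024709161} \approx 29283.0$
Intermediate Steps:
$R = \frac{164690}{77619}$ ($R = -2 - \frac{812}{\frac{1}{-181 - 213} - \left(1 - -196\right)} = -2 - \frac{812}{\frac{1}{-394} - \left(1 + 196\right)} = -2 - \frac{812}{- \frac{1}{394} - 197} = -2 - \frac{812}{- \frac{77619}{394}} = -2 - - \frac{319928}{77619} = -2 + \frac{319928}{77619} = \frac{164690}{77619} \approx 2.1218$)
$\left(R + \left(13 + 5 \cdot 0 \cdot 1\right)^{2}\right)^{2} = \left(\frac{164690}{77619} + \left(13 + 5 \cdot 0 \cdot 1\right)^{2}\right)^{2} = \left(\frac{164690}{77619} + \left(13 + 0 \cdot 1\right)^{2}\right)^{2} = \left(\frac{164690}{77619} + \left(13 + 0\right)^{2}\right)^{2} = \left(\frac{164690}{77619} + 13^{2}\right)^{2} = \left(\frac{164690}{77619} + 169\right)^{2} = \left(\frac{13282301}{77619}\right)^{2} = \frac{176419519854601}{6024709161}$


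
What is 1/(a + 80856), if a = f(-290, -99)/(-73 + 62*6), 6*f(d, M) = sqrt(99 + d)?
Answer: 260229861216/21041145658481087 - 1794*I*sqrt(191)/21041145658481087 ≈ 1.2368e-5 - 1.1783e-12*I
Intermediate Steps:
f(d, M) = sqrt(99 + d)/6
a = I*sqrt(191)/1794 (a = (sqrt(99 - 290)/6)/(-73 + 62*6) = (sqrt(-191)/6)/(-73 + 372) = ((I*sqrt(191))/6)/299 = (I*sqrt(191)/6)*(1/299) = I*sqrt(191)/1794 ≈ 0.0077036*I)
1/(a + 80856) = 1/(I*sqrt(191)/1794 + 80856) = 1/(80856 + I*sqrt(191)/1794)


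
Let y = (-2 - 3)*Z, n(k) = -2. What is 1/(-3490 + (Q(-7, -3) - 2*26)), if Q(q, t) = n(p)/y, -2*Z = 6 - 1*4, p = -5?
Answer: -5/17712 ≈ -0.00028229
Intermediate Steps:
Z = -1 (Z = -(6 - 1*4)/2 = -(6 - 4)/2 = -1/2*2 = -1)
y = 5 (y = (-2 - 3)*(-1) = -5*(-1) = 5)
Q(q, t) = -2/5
1/(-3490 + (Q(-7, -3) - 2*26)) = 1/(-3490 + (-2/5 - 2*26)) = 1/(-3490 + (-2/5 - 52)) = 1/(-3490 - 262/5) = 1/(-17712/5) = -5/17712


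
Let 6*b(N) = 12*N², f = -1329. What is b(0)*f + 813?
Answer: 813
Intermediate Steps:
b(N) = 2*N² (b(N) = (12*N²)/6 = 2*N²)
b(0)*f + 813 = (2*0²)*(-1329) + 813 = (2*0)*(-1329) + 813 = 0*(-1329) + 813 = 0 + 813 = 813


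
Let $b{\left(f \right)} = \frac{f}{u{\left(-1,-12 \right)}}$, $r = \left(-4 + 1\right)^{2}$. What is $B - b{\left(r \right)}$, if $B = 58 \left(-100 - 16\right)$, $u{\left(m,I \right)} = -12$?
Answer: $- \frac{26909}{4} \approx -6727.3$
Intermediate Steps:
$r = 9$ ($r = \left(-3\right)^{2} = 9$)
$B = -6728$ ($B = 58 \left(-116\right) = -6728$)
$b{\left(f \right)} = - \frac{f}{12}$ ($b{\left(f \right)} = \frac{f}{-12} = f \left(- \frac{1}{12}\right) = - \frac{f}{12}$)
$B - b{\left(r \right)} = -6728 - \left(- \frac{1}{12}\right) 9 = -6728 - - \frac{3}{4} = -6728 + \frac{3}{4} = - \frac{26909}{4}$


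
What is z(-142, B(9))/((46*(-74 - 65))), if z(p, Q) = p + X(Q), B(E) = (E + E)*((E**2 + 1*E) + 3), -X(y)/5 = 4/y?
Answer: 2584/116343 ≈ 0.022210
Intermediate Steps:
X(y) = -20/y
B(E) = 2*E*(3 + E + E**2) (B(E) = (2*E)*((E**2 + E) + 3) = (2*E)*((E + E**2) + 3) = (2*E)*(3 + E + E**2) = 2*E*(3 + E + E**2))
z(p, Q) = p - 20/Q
z(-142, B(9))/((46*(-74 - 65))) = (-142 - 20*1/(18*(3 + 9 + 9**2)))/((46*(-74 - 65))) = (-142 - 20*1/(18*(3 + 9 + 81)))/((46*(-139))) = (-142 - 20/(2*9*93))/(-6394) = (-142 - 20/1674)*(-1/6394) = (-142 - 20*1/1674)*(-1/6394) = (-142 - 10/837)*(-1/6394) = -118864/837*(-1/6394) = 2584/116343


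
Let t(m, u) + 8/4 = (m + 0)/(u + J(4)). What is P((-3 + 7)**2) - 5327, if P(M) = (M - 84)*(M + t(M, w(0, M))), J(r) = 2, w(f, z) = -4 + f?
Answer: -5735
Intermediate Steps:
t(m, u) = -2 + m/(2 + u) (t(m, u) = -2 + (m + 0)/(u + 2) = -2 + m/(2 + u))
P(M) = (-84 + M)*(-2 + M/2) (P(M) = (M - 84)*(M + (-4 + M - 2*(-4 + 0))/(2 + (-4 + 0))) = (-84 + M)*(M + (-4 + M - 2*(-4))/(2 - 4)) = (-84 + M)*(M + (-4 + M + 8)/(-2)) = (-84 + M)*(M - (4 + M)/2) = (-84 + M)*(M + (-2 - M/2)) = (-84 + M)*(-2 + M/2))
P((-3 + 7)**2) - 5327 = (168 + ((-3 + 7)**2)**2/2 - 44*(-3 + 7)**2) - 5327 = (168 + (4**2)**2/2 - 44*4**2) - 5327 = (168 + (1/2)*16**2 - 44*16) - 5327 = (168 + (1/2)*256 - 704) - 5327 = (168 + 128 - 704) - 5327 = -408 - 5327 = -5735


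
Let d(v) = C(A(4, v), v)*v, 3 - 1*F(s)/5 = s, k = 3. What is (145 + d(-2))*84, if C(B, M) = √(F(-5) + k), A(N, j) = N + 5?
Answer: 12180 - 168*√43 ≈ 11078.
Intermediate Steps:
F(s) = 15 - 5*s
A(N, j) = 5 + N
C(B, M) = √43 (C(B, M) = √((15 - 5*(-5)) + 3) = √((15 + 25) + 3) = √(40 + 3) = √43)
d(v) = v*√43 (d(v) = √43*v = v*√43)
(145 + d(-2))*84 = (145 - 2*√43)*84 = 12180 - 168*√43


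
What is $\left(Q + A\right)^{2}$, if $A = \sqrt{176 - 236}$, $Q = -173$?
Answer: $29869 - 692 i \sqrt{15} \approx 29869.0 - 2680.1 i$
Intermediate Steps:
$A = 2 i \sqrt{15}$ ($A = \sqrt{-60} = 2 i \sqrt{15} \approx 7.746 i$)
$\left(Q + A\right)^{2} = \left(-173 + 2 i \sqrt{15}\right)^{2}$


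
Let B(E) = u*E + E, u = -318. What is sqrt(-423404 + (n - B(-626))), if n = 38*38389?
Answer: 2*sqrt(209234) ≈ 914.84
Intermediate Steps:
n = 1458782
B(E) = -317*E (B(E) = -318*E + E = -317*E)
sqrt(-423404 + (n - B(-626))) = sqrt(-423404 + (1458782 - (-317)*(-626))) = sqrt(-423404 + (1458782 - 1*198442)) = sqrt(-423404 + (1458782 - 198442)) = sqrt(-423404 + 1260340) = sqrt(836936) = 2*sqrt(209234)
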